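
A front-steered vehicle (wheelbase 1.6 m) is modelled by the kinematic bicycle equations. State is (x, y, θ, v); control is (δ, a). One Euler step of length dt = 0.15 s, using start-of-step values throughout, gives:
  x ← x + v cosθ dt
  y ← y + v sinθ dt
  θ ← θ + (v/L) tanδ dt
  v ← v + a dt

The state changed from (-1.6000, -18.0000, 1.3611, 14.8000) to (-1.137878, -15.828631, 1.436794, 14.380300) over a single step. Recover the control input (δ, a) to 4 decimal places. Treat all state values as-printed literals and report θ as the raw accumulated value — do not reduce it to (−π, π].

a = (v'−v)/dt = (-0.419700)/0.15 = -2.7980
Δθ = θ'−θ = 0.075694;  (v·dt/L) = 14.8000·0.15/1.6 = 1.387500
tan δ = Δθ·L/(v·dt) = 0.054554  →  δ = 0.0545

δ = 0.0545, a = -2.7980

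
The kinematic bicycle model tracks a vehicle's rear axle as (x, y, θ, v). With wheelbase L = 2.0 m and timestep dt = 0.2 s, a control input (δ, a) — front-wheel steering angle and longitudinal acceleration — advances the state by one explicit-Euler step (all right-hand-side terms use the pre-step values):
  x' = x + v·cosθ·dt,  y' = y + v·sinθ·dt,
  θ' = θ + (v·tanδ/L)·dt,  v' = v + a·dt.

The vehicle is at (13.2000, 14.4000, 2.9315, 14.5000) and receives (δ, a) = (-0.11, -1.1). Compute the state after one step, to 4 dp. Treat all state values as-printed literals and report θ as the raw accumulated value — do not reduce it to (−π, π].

(10.3638, 15.0048, 2.7714, 14.2800)

x' = 13.2000 + 14.5000·cos(2.9315)·0.2 = 10.3638
y' = 14.4000 + 14.5000·sin(2.9315)·0.2 = 15.0048
θ' = 2.9315 + (14.5000/2.0)·tan(-0.11)·0.2 = 2.7714
v' = 14.5000 − 1.1000·0.2 = 14.2800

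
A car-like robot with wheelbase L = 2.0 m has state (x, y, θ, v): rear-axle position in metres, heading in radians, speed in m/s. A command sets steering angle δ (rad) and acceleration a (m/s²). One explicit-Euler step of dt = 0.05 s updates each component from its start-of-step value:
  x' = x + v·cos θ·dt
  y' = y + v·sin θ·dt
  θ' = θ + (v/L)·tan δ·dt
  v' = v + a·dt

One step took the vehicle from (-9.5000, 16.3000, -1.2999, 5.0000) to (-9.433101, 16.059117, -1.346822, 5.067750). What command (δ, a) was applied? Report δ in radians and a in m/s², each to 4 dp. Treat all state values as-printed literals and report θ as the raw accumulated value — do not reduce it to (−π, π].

δ = -0.3591, a = 1.3550

a = (v'−v)/dt = (0.067750)/0.05 = 1.3550
Δθ = θ'−θ = -0.046922;  (v·dt/L) = 5.0000·0.05/2.0 = 0.125000
tan δ = Δθ·L/(v·dt) = -0.375376  →  δ = -0.3591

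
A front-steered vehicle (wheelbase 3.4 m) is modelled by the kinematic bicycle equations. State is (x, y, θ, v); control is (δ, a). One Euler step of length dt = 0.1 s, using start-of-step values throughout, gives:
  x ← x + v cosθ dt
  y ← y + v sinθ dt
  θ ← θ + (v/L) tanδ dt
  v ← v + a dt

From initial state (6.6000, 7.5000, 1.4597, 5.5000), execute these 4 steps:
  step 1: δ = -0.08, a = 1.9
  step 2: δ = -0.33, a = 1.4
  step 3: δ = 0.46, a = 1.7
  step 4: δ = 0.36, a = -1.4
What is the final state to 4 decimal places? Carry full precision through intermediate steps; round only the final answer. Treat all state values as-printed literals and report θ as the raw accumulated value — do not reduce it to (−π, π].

(6.8943, 9.7819, 1.5408, 5.8600)

after step 1 (δ=-0.08, a=1.9): (6.660977, 8.046609, 1.446731, 5.690000)
after step 2 (δ=-0.33, a=1.4): (6.731389, 8.611236, 1.389409, 5.830000)
after step 3 (δ=0.46, a=1.7): (6.836560, 9.184671, 1.474363, 6.000000)
after step 4 (δ=0.36, a=-1.4): (6.894330, 9.781884, 1.540788, 5.860000)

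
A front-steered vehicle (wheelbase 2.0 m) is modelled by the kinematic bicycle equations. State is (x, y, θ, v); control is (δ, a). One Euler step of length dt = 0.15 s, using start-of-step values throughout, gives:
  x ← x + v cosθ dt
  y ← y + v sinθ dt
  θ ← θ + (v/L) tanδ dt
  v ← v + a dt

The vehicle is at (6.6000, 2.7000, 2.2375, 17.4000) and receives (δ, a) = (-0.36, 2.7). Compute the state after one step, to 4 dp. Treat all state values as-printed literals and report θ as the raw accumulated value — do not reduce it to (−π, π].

(4.9860, 4.7511, 1.7463, 17.8050)

x' = 6.6000 + 17.4000·cos(2.2375)·0.15 = 4.9860
y' = 2.7000 + 17.4000·sin(2.2375)·0.15 = 4.7511
θ' = 2.2375 + (17.4000/2.0)·tan(-0.36)·0.15 = 1.7463
v' = 17.4000 + 2.7000·0.15 = 17.8050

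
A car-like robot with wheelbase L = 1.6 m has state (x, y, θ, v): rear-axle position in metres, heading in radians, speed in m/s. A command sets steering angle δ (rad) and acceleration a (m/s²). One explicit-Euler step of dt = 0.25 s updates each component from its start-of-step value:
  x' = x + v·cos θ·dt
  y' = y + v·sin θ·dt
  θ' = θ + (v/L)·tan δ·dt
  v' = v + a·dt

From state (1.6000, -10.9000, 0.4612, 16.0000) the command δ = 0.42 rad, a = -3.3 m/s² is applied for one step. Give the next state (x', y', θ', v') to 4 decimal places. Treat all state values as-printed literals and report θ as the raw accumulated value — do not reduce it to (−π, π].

x' = 1.6000 + 16.0000·cos(0.4612)·0.25 = 5.1821
y' = -10.9000 + 16.0000·sin(0.4612)·0.25 = -9.1199
θ' = 0.4612 + (16.0000/1.6)·tan(0.42)·0.25 = 1.5776
v' = 16.0000 − 3.3000·0.25 = 15.1750

(5.1821, -9.1199, 1.5776, 15.1750)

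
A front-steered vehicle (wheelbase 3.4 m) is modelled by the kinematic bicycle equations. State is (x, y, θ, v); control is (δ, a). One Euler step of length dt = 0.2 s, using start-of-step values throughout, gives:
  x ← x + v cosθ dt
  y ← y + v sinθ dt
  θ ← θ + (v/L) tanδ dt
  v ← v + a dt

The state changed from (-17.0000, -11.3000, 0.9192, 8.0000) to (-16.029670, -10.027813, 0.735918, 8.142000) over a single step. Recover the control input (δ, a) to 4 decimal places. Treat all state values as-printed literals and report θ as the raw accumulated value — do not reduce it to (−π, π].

δ = -0.3714, a = 0.7100

a = (v'−v)/dt = (0.142000)/0.2 = 0.7100
Δθ = θ'−θ = -0.183282;  (v·dt/L) = 8.0000·0.2/3.4 = 0.470588
tan δ = Δθ·L/(v·dt) = -0.389474  →  δ = -0.3714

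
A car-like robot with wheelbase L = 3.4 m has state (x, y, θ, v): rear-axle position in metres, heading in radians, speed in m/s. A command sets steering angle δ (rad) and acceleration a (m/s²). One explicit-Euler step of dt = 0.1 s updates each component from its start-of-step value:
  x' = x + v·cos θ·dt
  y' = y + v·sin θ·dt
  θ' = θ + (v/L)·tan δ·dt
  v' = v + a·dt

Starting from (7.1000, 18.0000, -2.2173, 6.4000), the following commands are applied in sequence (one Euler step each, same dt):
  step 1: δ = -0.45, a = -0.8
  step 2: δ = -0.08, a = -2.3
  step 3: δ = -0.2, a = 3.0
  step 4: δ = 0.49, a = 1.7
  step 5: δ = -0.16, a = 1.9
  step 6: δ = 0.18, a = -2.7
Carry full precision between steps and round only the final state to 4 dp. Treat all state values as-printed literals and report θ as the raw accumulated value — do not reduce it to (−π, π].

(4.5584, 15.1121, -2.2542, 6.4800)

after step 1 (δ=-0.45, a=-0.8): (6.714464, 17.489155, -2.308228, 6.320000)
after step 2 (δ=-0.08, a=-2.3): (6.289515, 17.021350, -2.323130, 6.090000)
after step 3 (δ=-0.2, a=3.0): (5.873358, 16.576722, -2.359439, 6.390000)
after step 4 (δ=0.49, a=1.7): (5.420053, 16.126349, -2.259194, 6.560000)
after step 5 (δ=-0.16, a=1.9): (5.003296, 15.619743, -2.290330, 6.750000)
after step 6 (δ=0.18, a=-2.7): (4.558447, 15.112067, -2.254204, 6.480000)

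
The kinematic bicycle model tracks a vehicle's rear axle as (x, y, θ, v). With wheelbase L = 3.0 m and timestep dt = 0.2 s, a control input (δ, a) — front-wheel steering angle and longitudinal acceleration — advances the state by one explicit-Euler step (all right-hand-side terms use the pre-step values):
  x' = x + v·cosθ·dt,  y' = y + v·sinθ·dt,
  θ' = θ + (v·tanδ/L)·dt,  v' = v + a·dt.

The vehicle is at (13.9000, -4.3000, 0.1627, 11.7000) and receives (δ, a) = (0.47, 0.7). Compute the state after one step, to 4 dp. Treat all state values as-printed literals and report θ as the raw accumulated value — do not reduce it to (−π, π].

x' = 13.9000 + 11.7000·cos(0.1627)·0.2 = 16.2091
y' = -4.3000 + 11.7000·sin(0.1627)·0.2 = -3.9210
θ' = 0.1627 + (11.7000/3.0)·tan(0.47)·0.2 = 0.5589
v' = 11.7000 + 0.7000·0.2 = 11.8400

(16.2091, -3.9210, 0.5589, 11.8400)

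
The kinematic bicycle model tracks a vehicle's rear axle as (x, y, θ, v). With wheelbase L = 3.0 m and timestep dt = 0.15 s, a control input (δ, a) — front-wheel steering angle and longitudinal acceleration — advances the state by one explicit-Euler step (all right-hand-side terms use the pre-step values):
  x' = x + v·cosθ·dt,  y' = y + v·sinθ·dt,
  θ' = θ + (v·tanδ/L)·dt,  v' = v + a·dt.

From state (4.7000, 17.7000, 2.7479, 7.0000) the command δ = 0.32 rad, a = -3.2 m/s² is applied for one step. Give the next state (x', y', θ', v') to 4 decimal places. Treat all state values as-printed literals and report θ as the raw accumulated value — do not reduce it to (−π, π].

x' = 4.7000 + 7.0000·cos(2.7479)·0.15 = 3.7303
y' = 17.7000 + 7.0000·sin(2.7479)·0.15 = 18.1028
θ' = 2.7479 + (7.0000/3.0)·tan(0.32)·0.15 = 2.8639
v' = 7.0000 − 3.2000·0.15 = 6.5200

(3.7303, 18.1028, 2.8639, 6.5200)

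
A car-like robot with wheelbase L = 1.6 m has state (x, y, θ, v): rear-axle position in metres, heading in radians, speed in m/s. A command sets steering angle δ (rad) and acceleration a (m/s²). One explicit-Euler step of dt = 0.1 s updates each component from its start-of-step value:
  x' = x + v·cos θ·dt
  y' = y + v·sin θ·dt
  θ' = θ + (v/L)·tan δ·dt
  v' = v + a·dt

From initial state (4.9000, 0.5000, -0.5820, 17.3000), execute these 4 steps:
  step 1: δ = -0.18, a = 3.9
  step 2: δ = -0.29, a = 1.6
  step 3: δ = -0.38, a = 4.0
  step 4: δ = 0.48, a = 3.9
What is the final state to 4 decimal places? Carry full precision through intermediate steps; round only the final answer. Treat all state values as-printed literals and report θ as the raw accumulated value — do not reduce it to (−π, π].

after step 1 (δ=-0.18, a=3.9): (6.345181, -0.450974, -0.778755, 17.690000)
after step 2 (δ=-0.29, a=1.6): (7.604336, -1.693508, -1.108687, 17.850000)
after step 3 (δ=-0.38, a=4.0): (8.400155, -3.291286, -1.554282, 18.250000)
after step 4 (δ=0.48, a=3.9): (8.430292, -5.116038, -0.960460, 18.640000)

(8.4303, -5.1160, -0.9605, 18.6400)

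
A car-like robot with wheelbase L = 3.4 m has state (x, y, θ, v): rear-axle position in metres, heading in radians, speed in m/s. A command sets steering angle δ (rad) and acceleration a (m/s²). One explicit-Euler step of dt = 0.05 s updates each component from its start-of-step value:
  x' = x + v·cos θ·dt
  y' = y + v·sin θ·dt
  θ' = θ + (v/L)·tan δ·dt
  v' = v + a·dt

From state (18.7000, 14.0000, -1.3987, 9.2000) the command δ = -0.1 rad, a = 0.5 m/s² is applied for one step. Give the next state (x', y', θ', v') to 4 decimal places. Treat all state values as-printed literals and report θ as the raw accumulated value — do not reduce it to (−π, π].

x' = 18.7000 + 9.2000·cos(-1.3987)·0.05 = 18.7788
y' = 14.0000 + 9.2000·sin(-1.3987)·0.05 = 13.5468
θ' = -1.3987 + (9.2000/3.4)·tan(-0.1)·0.05 = -1.4123
v' = 9.2000 + 0.5000·0.05 = 9.2250

(18.7788, 13.5468, -1.4123, 9.2250)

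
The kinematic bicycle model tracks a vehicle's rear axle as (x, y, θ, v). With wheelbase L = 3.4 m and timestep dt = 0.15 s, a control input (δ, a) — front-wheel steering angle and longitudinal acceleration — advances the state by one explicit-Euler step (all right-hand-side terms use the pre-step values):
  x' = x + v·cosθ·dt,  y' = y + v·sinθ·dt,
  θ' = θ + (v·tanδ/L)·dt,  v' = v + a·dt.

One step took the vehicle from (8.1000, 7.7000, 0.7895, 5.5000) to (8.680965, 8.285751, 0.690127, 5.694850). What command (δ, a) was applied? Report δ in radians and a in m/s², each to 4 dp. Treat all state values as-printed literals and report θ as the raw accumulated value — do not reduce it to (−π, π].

a = (v'−v)/dt = (0.194850)/0.15 = 1.2990
Δθ = θ'−θ = -0.099373;  (v·dt/L) = 5.5000·0.15/3.4 = 0.242647
tan δ = Δθ·L/(v·dt) = -0.409537  →  δ = -0.3887

δ = -0.3887, a = 1.2990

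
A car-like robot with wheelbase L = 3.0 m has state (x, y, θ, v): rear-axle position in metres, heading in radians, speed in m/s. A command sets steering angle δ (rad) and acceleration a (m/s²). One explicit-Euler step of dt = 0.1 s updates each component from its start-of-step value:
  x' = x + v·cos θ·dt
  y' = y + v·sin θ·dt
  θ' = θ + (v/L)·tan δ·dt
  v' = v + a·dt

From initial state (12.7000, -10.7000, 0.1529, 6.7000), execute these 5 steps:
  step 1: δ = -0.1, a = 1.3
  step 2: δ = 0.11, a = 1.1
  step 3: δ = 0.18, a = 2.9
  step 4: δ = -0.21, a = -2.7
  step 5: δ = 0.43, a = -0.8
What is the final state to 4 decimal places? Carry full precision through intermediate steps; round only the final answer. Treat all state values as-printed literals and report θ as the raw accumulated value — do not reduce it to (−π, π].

(16.1225, -10.1580, 0.2528, 6.8800)

after step 1 (δ=-0.1, a=1.3): (13.362183, -10.597956, 0.130492, 6.830000)
after step 2 (δ=0.11, a=1.1): (14.039377, -10.509082, 0.155637, 6.940000)
after step 3 (δ=0.18, a=2.9): (14.724988, -10.401506, 0.197732, 7.230000)
after step 4 (δ=-0.21, a=-2.7): (15.433900, -10.259475, 0.146365, 6.960000)
after step 5 (δ=0.43, a=-0.8): (16.122458, -10.157969, 0.252765, 6.880000)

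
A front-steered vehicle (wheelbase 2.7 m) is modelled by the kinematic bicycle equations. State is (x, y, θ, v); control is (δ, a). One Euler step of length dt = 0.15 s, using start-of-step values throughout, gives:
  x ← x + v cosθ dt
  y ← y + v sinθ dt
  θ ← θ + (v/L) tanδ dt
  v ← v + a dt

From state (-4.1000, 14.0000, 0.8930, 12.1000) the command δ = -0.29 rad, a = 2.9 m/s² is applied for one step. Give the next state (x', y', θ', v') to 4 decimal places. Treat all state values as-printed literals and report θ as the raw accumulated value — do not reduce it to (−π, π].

(-2.9619, 15.4138, 0.6924, 12.5350)

x' = -4.1000 + 12.1000·cos(0.8930)·0.15 = -2.9619
y' = 14.0000 + 12.1000·sin(0.8930)·0.15 = 15.4138
θ' = 0.8930 + (12.1000/2.7)·tan(-0.29)·0.15 = 0.6924
v' = 12.1000 + 2.9000·0.15 = 12.5350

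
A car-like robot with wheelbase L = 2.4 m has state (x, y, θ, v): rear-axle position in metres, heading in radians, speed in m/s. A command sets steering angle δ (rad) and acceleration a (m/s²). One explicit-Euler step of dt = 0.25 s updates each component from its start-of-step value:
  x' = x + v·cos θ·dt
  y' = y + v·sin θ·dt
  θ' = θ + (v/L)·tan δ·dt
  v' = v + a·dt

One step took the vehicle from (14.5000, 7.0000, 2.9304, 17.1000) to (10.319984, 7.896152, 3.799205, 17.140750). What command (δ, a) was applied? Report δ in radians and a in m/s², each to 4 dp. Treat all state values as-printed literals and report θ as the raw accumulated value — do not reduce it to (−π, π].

δ = 0.4538, a = 0.1630

a = (v'−v)/dt = (0.040750)/0.25 = 0.1630
Δθ = θ'−θ = 0.868805;  (v·dt/L) = 17.1000·0.25/2.4 = 1.781250
tan δ = Δθ·L/(v·dt) = 0.487750  →  δ = 0.4538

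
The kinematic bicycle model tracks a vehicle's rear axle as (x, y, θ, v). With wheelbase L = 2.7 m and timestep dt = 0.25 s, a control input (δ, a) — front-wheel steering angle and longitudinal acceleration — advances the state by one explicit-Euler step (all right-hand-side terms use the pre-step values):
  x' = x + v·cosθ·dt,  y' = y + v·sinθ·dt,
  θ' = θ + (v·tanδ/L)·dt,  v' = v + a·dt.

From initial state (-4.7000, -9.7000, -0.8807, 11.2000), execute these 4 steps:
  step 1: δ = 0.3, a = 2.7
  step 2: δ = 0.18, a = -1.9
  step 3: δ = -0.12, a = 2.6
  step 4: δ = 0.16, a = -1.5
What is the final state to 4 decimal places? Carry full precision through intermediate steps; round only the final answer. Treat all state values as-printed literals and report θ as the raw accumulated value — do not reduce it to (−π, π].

after step 1 (δ=0.3, a=2.7): (-2.917488, -11.859317, -0.559907, 11.875000)
after step 2 (δ=0.18, a=-1.9): (-0.402052, -13.436042, -0.359825, 11.400000)
after step 3 (δ=-0.12, a=2.6): (2.265430, -14.439556, -0.487103, 12.050000)
after step 4 (δ=0.16, a=-1.5): (4.927554, -15.849609, -0.307045, 11.675000)

(4.9276, -15.8496, -0.3070, 11.6750)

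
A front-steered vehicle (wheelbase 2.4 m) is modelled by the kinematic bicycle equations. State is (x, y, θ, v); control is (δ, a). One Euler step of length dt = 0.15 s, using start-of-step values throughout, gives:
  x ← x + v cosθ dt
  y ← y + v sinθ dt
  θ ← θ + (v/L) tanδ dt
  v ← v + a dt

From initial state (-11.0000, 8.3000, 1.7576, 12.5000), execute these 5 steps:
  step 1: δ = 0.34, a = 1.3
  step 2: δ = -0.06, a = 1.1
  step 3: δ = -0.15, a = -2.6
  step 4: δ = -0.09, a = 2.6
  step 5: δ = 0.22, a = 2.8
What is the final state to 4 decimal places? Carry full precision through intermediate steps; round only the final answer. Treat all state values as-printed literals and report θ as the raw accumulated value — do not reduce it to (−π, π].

after step 1 (δ=0.34, a=1.3): (-11.348223, 10.142380, 2.033957, 12.695000)
after step 2 (δ=-0.06, a=1.1): (-12.199000, 11.846008, 1.986293, 12.860000)
after step 3 (δ=-0.15, a=-2.6): (-12.977631, 13.610880, 1.864819, 12.470000)
after step 4 (δ=-0.09, a=2.6): (-13.519710, 15.401110, 1.794485, 12.860000)
after step 5 (δ=0.22, a=2.8): (-13.947615, 17.282050, 1.974219, 13.280000)

(-13.9476, 17.2821, 1.9742, 13.2800)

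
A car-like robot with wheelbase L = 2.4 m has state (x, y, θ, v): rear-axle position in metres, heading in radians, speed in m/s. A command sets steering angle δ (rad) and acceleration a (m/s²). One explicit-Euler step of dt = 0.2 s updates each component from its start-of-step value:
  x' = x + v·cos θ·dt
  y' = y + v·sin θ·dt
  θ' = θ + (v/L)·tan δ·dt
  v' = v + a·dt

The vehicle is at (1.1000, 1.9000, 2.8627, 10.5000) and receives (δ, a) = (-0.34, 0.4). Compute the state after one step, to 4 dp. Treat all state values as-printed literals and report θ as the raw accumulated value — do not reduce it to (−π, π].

x' = 1.1000 + 10.5000·cos(2.8627)·0.2 = -0.9189
y' = 1.9000 + 10.5000·sin(2.8627)·0.2 = 2.4781
θ' = 2.8627 + (10.5000/2.4)·tan(-0.34)·0.2 = 2.5532
v' = 10.5000 + 0.4000·0.2 = 10.5800

(-0.9189, 2.4781, 2.5532, 10.5800)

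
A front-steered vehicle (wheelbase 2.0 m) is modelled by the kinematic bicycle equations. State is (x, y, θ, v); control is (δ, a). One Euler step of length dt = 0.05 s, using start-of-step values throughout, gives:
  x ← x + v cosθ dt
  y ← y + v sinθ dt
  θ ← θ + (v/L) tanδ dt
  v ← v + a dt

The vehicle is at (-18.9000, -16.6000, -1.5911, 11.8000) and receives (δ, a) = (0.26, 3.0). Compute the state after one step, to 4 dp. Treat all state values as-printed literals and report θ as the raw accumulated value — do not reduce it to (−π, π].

(-18.9120, -17.1899, -1.5126, 11.9500)

x' = -18.9000 + 11.8000·cos(-1.5911)·0.05 = -18.9120
y' = -16.6000 + 11.8000·sin(-1.5911)·0.05 = -17.1899
θ' = -1.5911 + (11.8000/2.0)·tan(0.26)·0.05 = -1.5126
v' = 11.8000 + 3.0000·0.05 = 11.9500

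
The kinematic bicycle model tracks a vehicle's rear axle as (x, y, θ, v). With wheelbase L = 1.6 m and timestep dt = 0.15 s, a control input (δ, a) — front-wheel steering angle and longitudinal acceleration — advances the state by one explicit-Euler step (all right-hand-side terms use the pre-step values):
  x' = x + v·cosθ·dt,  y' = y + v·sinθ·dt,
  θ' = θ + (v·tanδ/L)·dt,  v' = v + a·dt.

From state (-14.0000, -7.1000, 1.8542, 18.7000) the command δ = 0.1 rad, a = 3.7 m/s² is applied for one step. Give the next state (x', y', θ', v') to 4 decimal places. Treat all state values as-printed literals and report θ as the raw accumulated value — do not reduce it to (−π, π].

(-14.7843, -4.4069, 2.0301, 19.2550)

x' = -14.0000 + 18.7000·cos(1.8542)·0.15 = -14.7843
y' = -7.1000 + 18.7000·sin(1.8542)·0.15 = -4.4069
θ' = 1.8542 + (18.7000/1.6)·tan(0.1)·0.15 = 2.0301
v' = 18.7000 + 3.7000·0.15 = 19.2550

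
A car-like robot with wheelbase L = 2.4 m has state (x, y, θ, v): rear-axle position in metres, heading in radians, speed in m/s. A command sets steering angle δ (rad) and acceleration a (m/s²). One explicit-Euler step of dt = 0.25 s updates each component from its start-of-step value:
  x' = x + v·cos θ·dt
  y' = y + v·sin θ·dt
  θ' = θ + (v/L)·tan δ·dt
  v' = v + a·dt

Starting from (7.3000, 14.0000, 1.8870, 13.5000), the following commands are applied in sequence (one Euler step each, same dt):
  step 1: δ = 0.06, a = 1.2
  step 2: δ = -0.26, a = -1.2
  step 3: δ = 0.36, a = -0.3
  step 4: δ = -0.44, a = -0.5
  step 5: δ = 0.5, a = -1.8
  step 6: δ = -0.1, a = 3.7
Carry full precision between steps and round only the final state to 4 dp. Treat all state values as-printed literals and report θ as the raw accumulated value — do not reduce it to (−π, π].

after step 1 (δ=0.06, a=1.2): (6.250508, 17.207677, 1.971476, 13.800000)
after step 2 (δ=-0.26, a=-1.2): (4.904854, 20.384423, 1.589070, 13.500000)
after step 3 (δ=0.36, a=-0.3): (4.843182, 23.758859, 2.118387, 13.425000)
after step 4 (δ=-0.44, a=-0.5): (3.095812, 26.624363, 1.460030, 13.300000)
after step 5 (δ=0.5, a=-1.8): (3.463358, 29.928986, 2.216886, 12.850000)
after step 6 (δ=-0.1, a=3.7): (1.529211, 32.493988, 2.082584, 13.775000)

(1.5292, 32.4940, 2.0826, 13.7750)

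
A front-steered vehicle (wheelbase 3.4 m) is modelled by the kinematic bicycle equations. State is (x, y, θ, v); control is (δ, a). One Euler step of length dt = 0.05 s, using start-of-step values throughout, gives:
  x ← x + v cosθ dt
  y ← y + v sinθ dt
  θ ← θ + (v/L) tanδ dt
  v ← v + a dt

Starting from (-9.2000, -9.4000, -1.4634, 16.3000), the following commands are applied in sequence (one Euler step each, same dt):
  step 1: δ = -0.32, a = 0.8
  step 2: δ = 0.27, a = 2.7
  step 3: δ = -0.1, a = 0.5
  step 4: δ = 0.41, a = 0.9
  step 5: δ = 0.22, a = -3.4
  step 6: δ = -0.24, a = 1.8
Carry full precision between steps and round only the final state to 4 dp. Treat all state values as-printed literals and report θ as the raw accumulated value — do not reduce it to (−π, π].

(-8.6231, -14.2817, -1.3997, 16.4650)

after step 1 (δ=-0.32, a=0.8): (-9.112640, -10.210304, -1.542836, 16.340000)
after step 2 (δ=0.27, a=2.7): (-9.089800, -11.026985, -1.476333, 16.475000)
after step 3 (δ=-0.1, a=0.5): (-9.012101, -11.847062, -1.500642, 16.500000)
after step 4 (δ=0.41, a=0.9): (-8.954271, -12.670033, -1.395180, 16.545000)
after step 5 (δ=0.22, a=-3.4): (-8.809737, -13.484559, -1.340771, 16.375000)
after step 6 (δ=-0.24, a=1.8): (-8.623061, -14.281744, -1.399701, 16.465000)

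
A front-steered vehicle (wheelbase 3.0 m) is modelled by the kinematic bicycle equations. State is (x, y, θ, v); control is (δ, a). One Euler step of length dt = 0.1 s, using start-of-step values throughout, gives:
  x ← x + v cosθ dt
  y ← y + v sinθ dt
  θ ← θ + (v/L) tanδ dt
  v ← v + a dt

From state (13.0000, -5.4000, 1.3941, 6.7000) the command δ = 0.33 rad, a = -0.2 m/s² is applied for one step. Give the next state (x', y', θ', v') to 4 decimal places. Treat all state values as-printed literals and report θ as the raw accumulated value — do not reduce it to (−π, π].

(13.1178, -4.7404, 1.4706, 6.6800)

x' = 13.0000 + 6.7000·cos(1.3941)·0.1 = 13.1178
y' = -5.4000 + 6.7000·sin(1.3941)·0.1 = -4.7404
θ' = 1.3941 + (6.7000/3.0)·tan(0.33)·0.1 = 1.4706
v' = 6.7000 − 0.2000·0.1 = 6.6800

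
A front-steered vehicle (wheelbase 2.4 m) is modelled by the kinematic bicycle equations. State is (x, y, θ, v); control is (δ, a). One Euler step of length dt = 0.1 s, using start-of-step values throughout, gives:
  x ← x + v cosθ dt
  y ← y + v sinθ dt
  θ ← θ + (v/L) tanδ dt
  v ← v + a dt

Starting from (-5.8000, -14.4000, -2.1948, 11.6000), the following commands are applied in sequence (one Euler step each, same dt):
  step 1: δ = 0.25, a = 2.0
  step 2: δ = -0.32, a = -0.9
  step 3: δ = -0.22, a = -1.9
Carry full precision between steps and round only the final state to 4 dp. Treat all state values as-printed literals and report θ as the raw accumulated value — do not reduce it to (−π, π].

after step 1 (δ=0.25, a=2.0): (-6.477775, -15.341393, -2.071385, 11.800000)
after step 2 (δ=-0.32, a=-0.9): (-7.044107, -16.376607, -2.234318, 11.710000)
after step 3 (δ=-0.22, a=-1.9): (-7.765320, -17.299154, -2.343426, 11.520000)

(-7.7653, -17.2992, -2.3434, 11.5200)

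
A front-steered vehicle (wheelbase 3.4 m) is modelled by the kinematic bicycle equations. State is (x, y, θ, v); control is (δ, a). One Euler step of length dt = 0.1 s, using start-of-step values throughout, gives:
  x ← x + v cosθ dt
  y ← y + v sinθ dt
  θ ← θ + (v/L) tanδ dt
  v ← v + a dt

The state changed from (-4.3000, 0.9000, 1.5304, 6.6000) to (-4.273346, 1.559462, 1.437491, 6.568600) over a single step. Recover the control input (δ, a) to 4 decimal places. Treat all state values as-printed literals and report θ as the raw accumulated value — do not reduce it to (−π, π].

a = (v'−v)/dt = (-0.031400)/0.1 = -0.3140
Δθ = θ'−θ = -0.092909;  (v·dt/L) = 6.6000·0.1/3.4 = 0.194118
tan δ = Δθ·L/(v·dt) = -0.478622  →  δ = -0.4464

δ = -0.4464, a = -0.3140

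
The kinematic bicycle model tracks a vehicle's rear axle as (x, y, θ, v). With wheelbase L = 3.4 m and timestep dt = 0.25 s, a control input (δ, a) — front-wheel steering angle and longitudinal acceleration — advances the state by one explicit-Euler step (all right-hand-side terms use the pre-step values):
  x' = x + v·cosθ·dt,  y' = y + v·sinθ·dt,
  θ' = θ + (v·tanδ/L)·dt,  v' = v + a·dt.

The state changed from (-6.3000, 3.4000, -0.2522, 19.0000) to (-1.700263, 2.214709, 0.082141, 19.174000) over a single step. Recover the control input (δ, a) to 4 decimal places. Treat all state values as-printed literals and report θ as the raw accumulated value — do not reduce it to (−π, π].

δ = 0.2349, a = 0.6960

a = (v'−v)/dt = (0.174000)/0.25 = 0.6960
Δθ = θ'−θ = 0.334341;  (v·dt/L) = 19.0000·0.25/3.4 = 1.397059
tan δ = Δθ·L/(v·dt) = 0.239318  →  δ = 0.2349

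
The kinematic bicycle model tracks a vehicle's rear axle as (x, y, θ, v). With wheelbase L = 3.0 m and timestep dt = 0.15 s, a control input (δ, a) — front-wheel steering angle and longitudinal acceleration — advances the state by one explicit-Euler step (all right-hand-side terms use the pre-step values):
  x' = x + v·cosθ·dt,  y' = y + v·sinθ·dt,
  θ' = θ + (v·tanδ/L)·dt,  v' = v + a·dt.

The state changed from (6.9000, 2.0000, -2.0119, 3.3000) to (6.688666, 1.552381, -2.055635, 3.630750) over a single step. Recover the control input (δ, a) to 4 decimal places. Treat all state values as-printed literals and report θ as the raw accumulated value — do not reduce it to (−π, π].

a = (v'−v)/dt = (0.330750)/0.15 = 2.2050
Δθ = θ'−θ = -0.043735;  (v·dt/L) = 3.3000·0.15/3.0 = 0.165000
tan δ = Δθ·L/(v·dt) = -0.265061  →  δ = -0.2591

δ = -0.2591, a = 2.2050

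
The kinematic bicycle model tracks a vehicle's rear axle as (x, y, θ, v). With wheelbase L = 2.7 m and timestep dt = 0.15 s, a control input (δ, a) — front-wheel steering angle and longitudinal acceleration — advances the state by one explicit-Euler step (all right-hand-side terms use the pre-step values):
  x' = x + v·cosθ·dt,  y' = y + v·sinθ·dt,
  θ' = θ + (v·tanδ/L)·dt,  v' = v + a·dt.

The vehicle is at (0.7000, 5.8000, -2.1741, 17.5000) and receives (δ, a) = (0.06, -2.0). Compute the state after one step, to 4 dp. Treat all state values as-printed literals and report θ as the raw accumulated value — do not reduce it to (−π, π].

(-0.7893, 3.6384, -2.1157, 17.2000)

x' = 0.7000 + 17.5000·cos(-2.1741)·0.15 = -0.7893
y' = 5.8000 + 17.5000·sin(-2.1741)·0.15 = 3.6384
θ' = -2.1741 + (17.5000/2.7)·tan(0.06)·0.15 = -2.1157
v' = 17.5000 − 2.0000·0.15 = 17.2000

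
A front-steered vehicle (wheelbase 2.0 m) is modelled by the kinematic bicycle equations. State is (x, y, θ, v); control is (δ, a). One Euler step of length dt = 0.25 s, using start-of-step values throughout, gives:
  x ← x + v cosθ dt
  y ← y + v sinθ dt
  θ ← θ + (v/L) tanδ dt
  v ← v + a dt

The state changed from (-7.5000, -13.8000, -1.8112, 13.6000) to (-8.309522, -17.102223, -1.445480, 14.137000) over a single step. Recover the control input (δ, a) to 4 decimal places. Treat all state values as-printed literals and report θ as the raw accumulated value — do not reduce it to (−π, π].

a = (v'−v)/dt = (0.537000)/0.25 = 2.1480
Δθ = θ'−θ = 0.365720;  (v·dt/L) = 13.6000·0.25/2.0 = 1.700000
tan δ = Δθ·L/(v·dt) = 0.215129  →  δ = 0.2119

δ = 0.2119, a = 2.1480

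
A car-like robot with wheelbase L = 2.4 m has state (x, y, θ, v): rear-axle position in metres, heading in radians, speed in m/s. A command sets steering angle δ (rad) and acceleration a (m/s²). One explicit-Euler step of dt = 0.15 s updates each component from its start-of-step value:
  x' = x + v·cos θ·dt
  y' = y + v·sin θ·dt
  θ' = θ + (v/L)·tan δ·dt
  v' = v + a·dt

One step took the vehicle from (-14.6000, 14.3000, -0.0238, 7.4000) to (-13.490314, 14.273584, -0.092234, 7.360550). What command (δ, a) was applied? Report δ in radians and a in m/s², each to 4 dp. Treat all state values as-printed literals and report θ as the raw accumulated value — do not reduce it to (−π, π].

a = (v'−v)/dt = (-0.039450)/0.15 = -0.2630
Δθ = θ'−θ = -0.068434;  (v·dt/L) = 7.4000·0.15/2.4 = 0.462500
tan δ = Δθ·L/(v·dt) = -0.147965  →  δ = -0.1469

δ = -0.1469, a = -0.2630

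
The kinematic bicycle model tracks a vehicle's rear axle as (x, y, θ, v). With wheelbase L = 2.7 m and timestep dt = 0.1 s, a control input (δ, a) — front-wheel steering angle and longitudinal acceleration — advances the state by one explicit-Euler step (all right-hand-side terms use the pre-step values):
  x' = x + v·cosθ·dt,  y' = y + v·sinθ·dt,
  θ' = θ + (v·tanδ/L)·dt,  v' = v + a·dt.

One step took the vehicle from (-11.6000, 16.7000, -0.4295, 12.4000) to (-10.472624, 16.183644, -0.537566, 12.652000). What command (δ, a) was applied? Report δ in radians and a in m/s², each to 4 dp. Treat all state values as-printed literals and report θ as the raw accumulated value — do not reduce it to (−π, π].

a = (v'−v)/dt = (0.252000)/0.1 = 2.5200
Δθ = θ'−θ = -0.108066;  (v·dt/L) = 12.4000·0.1/2.7 = 0.459259
tan δ = Δθ·L/(v·dt) = -0.235305  →  δ = -0.2311

δ = -0.2311, a = 2.5200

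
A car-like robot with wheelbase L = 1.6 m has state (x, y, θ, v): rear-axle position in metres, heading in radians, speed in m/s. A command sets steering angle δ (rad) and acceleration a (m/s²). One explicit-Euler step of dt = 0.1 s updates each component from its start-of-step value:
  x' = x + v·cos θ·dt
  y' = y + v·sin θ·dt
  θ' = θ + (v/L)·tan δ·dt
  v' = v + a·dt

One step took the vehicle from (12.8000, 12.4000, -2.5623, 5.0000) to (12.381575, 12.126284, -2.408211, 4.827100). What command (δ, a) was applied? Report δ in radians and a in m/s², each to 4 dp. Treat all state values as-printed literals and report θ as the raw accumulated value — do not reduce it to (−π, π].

a = (v'−v)/dt = (-0.172900)/0.1 = -1.7290
Δθ = θ'−θ = 0.154089;  (v·dt/L) = 5.0000·0.1/1.6 = 0.312500
tan δ = Δθ·L/(v·dt) = 0.493085  →  δ = 0.4581

δ = 0.4581, a = -1.7290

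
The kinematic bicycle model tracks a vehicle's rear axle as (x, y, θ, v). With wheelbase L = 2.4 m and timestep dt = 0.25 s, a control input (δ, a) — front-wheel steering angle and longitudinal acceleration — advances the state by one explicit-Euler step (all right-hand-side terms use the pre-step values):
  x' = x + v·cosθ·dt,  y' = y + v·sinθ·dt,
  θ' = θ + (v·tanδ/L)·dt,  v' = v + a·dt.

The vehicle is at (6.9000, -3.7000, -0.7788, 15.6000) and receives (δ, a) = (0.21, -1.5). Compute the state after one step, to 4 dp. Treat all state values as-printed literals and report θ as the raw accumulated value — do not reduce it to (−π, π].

x' = 6.9000 + 15.6000·cos(-0.7788)·0.25 = 9.6759
y' = -3.7000 + 15.6000·sin(-0.7788)·0.25 = -6.4395
θ' = -0.7788 + (15.6000/2.4)·tan(0.21)·0.25 = -0.4324
v' = 15.6000 − 1.5000·0.25 = 15.2250

(9.6759, -6.4395, -0.4324, 15.2250)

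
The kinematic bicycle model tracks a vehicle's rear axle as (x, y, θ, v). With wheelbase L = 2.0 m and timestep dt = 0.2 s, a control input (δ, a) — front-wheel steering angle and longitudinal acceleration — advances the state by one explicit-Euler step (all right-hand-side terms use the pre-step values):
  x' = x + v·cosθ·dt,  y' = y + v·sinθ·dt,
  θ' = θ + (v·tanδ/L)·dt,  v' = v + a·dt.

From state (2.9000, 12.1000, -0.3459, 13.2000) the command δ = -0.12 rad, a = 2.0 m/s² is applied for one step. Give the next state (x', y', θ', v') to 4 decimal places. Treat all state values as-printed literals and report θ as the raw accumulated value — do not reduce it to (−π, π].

(5.3836, 11.2049, -0.5051, 13.6000)

x' = 2.9000 + 13.2000·cos(-0.3459)·0.2 = 5.3836
y' = 12.1000 + 13.2000·sin(-0.3459)·0.2 = 11.2049
θ' = -0.3459 + (13.2000/2.0)·tan(-0.12)·0.2 = -0.5051
v' = 13.2000 + 2.0000·0.2 = 13.6000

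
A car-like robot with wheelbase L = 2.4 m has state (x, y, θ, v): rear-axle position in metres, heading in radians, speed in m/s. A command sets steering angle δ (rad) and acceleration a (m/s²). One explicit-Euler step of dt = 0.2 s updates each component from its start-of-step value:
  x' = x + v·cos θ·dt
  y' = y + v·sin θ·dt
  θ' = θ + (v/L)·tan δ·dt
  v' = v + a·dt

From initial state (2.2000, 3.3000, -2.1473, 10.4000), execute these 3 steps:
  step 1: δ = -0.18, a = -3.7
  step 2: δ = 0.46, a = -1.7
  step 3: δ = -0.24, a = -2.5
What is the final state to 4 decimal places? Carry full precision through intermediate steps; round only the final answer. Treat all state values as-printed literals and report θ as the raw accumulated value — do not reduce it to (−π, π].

after step 1 (δ=-0.18, a=-3.7): (1.066200, 1.556183, -2.305007, 9.660000)
after step 2 (δ=0.46, a=-1.7): (-0.228242, 0.121944, -1.906171, 9.320000)
after step 3 (δ=-0.24, a=-2.5): (-0.841727, -1.638208, -2.096234, 8.820000)

(-0.8417, -1.6382, -2.0962, 8.8200)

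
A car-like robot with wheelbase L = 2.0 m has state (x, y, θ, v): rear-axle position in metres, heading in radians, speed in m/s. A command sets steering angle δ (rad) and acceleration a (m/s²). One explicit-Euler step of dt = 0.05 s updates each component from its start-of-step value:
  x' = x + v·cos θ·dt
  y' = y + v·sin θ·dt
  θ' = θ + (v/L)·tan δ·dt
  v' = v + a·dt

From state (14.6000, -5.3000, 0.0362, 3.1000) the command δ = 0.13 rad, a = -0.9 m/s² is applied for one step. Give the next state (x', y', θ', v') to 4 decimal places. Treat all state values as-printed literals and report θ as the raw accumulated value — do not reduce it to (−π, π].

(14.7549, -5.2944, 0.0463, 3.0550)

x' = 14.6000 + 3.1000·cos(0.0362)·0.05 = 14.7549
y' = -5.3000 + 3.1000·sin(0.0362)·0.05 = -5.2944
θ' = 0.0362 + (3.1000/2.0)·tan(0.13)·0.05 = 0.0463
v' = 3.1000 − 0.9000·0.05 = 3.0550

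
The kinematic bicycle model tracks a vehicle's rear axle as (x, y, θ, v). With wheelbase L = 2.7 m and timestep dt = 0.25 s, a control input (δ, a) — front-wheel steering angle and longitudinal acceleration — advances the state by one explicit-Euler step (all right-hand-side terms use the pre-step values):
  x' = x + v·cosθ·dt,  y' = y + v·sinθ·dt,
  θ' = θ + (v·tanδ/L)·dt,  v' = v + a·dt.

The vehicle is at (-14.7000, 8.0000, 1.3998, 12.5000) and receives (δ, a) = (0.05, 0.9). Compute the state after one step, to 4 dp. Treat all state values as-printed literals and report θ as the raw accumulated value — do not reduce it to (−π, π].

x' = -14.7000 + 12.5000·cos(1.3998)·0.25 = -14.1682
y' = 8.0000 + 12.5000·sin(1.3998)·0.25 = 11.0794
θ' = 1.3998 + (12.5000/2.7)·tan(0.05)·0.25 = 1.4577
v' = 12.5000 + 0.9000·0.25 = 12.7250

(-14.1682, 11.0794, 1.4577, 12.7250)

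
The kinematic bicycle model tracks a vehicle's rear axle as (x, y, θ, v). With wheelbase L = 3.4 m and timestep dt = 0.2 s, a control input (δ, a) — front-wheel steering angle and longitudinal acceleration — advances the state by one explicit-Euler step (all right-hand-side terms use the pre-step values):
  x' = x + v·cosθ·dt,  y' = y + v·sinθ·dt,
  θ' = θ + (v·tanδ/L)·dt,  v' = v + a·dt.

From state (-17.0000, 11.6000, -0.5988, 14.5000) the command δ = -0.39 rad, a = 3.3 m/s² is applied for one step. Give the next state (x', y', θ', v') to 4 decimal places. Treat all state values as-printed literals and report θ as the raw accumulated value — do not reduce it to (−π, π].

(-14.6046, 9.9654, -0.9494, 15.1600)

x' = -17.0000 + 14.5000·cos(-0.5988)·0.2 = -14.6046
y' = 11.6000 + 14.5000·sin(-0.5988)·0.2 = 9.9654
θ' = -0.5988 + (14.5000/3.4)·tan(-0.39)·0.2 = -0.9494
v' = 14.5000 + 3.3000·0.2 = 15.1600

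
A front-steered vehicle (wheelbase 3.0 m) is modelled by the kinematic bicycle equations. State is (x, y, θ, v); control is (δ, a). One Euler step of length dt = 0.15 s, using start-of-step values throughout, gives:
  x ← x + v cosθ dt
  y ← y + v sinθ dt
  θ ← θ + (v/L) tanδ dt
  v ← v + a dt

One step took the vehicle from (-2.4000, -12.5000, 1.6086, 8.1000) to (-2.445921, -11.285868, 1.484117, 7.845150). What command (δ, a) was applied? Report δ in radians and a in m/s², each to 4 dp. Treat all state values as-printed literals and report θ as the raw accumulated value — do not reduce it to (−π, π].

δ = -0.2982, a = -1.6990

a = (v'−v)/dt = (-0.254850)/0.15 = -1.6990
Δθ = θ'−θ = -0.124483;  (v·dt/L) = 8.1000·0.15/3.0 = 0.405000
tan δ = Δθ·L/(v·dt) = -0.307365  →  δ = -0.2982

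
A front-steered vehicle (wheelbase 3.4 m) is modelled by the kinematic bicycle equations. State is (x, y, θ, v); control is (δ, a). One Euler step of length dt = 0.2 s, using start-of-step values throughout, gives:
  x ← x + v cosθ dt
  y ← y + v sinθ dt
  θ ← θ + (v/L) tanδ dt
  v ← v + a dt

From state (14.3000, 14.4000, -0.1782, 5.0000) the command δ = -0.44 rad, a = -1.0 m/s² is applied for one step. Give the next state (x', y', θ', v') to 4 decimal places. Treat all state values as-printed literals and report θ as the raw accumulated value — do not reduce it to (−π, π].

(15.2842, 14.2227, -0.3167, 4.8000)

x' = 14.3000 + 5.0000·cos(-0.1782)·0.2 = 15.2842
y' = 14.4000 + 5.0000·sin(-0.1782)·0.2 = 14.2227
θ' = -0.1782 + (5.0000/3.4)·tan(-0.44)·0.2 = -0.3167
v' = 5.0000 − 1.0000·0.2 = 4.8000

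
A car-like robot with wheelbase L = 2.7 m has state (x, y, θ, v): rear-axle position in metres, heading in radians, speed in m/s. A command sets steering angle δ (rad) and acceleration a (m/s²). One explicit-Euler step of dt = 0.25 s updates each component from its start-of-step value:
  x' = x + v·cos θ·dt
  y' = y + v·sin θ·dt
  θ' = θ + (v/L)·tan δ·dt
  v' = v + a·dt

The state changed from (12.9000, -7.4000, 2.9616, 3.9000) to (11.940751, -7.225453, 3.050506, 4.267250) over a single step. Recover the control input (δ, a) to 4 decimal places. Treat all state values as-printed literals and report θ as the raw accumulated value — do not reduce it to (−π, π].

δ = 0.2414, a = 1.4690

a = (v'−v)/dt = (0.367250)/0.25 = 1.4690
Δθ = θ'−θ = 0.088906;  (v·dt/L) = 3.9000·0.25/2.7 = 0.361111
tan δ = Δθ·L/(v·dt) = 0.246201  →  δ = 0.2414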